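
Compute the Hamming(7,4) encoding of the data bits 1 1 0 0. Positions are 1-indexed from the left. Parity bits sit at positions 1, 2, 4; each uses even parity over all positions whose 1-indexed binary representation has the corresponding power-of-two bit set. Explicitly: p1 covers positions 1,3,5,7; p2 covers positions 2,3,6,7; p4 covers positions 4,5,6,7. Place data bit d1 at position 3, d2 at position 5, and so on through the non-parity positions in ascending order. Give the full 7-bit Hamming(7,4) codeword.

Place data bits at non-power-of-two positions: b3=1, b5=1, b6=0, b7=0.
p1 = XOR of data positions {3,5,7} = 1⊕1⊕0 = 0
p2 = XOR of data positions {3,6,7} = 1⊕0⊕0 = 1
p4 = XOR of data positions {5,6,7} = 1⊕0⊕0 = 1
Codeword b1..b7 = 0111100

0111100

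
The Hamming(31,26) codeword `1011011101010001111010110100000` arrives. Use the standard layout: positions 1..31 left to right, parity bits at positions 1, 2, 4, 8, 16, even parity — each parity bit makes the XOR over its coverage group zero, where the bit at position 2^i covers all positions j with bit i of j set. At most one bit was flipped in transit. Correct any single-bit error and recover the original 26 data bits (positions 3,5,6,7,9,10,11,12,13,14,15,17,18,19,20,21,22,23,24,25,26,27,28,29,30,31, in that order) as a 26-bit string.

s1: b1⊕b3⊕b5⊕b7⊕b9⊕b11⊕b13⊕b15⊕b17⊕b19⊕b21⊕b23⊕b25⊕b27⊕b29⊕b31 = 1⊕1⊕0⊕1⊕0⊕0⊕0⊕0⊕1⊕1⊕1⊕1⊕0⊕0⊕0⊕0 = 1
s2: b2⊕b3⊕b6⊕b7⊕b10⊕b11⊕b14⊕b15⊕b18⊕b19⊕b22⊕b23⊕b26⊕b27⊕b30⊕b31 = 0⊕1⊕1⊕1⊕1⊕0⊕0⊕0⊕1⊕1⊕0⊕1⊕1⊕0⊕0⊕0 = 0
s4: b4⊕b5⊕b6⊕b7⊕b12⊕b13⊕b14⊕b15⊕b20⊕b21⊕b22⊕b23⊕b28⊕b29⊕b30⊕b31 = 1⊕0⊕1⊕1⊕1⊕0⊕0⊕0⊕0⊕1⊕0⊕1⊕0⊕0⊕0⊕0 = 0
s8: b8⊕b9⊕b10⊕b11⊕b12⊕b13⊕b14⊕b15⊕b24⊕b25⊕b26⊕b27⊕b28⊕b29⊕b30⊕b31 = 1⊕0⊕1⊕0⊕1⊕0⊕0⊕0⊕1⊕0⊕1⊕0⊕0⊕0⊕0⊕0 = 1
s16: b16⊕b17⊕b18⊕b19⊕b20⊕b21⊕b22⊕b23⊕b24⊕b25⊕b26⊕b27⊕b28⊕b29⊕b30⊕b31 = 1⊕1⊕1⊕1⊕0⊕1⊕0⊕1⊕1⊕0⊕1⊕0⊕0⊕0⊕0⊕0 = 0
Syndrome (s16...s1) = 01001 → position 9.
Flip bit 9: corrected codeword = 1011011111010001111010110100000
Data bits at positions 3,5,6,7,9,10,11,12,13,14,15,17,18,19,20,21,22,23,24,25,26,27,28,29,30,31: 10111101000111010110100000

10111101000111010110100000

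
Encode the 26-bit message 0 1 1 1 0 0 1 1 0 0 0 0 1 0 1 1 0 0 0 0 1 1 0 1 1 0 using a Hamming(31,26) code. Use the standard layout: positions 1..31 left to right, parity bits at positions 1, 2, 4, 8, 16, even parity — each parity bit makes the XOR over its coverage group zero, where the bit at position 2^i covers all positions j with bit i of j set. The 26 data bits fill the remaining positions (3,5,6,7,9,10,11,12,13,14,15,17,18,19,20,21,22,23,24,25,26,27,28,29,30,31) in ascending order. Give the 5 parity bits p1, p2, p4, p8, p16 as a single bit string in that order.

Place data bits at non-power-of-two positions: b3=0, b5=1, b6=1, b7=1, b9=0, b10=0, b11=1, b12=1, b13=0, b14=0, b15=0, b17=0, b18=1, b19=0, b20=1, b21=1, b22=0, b23=0, b24=0, b25=0, b26=1, b27=1, b28=0, b29=1, b30=1, b31=0.
p1 = XOR of data positions {3,5,7,9,11,13,15,17,19,21,23,25,27,29,31} = 0⊕1⊕1⊕0⊕1⊕0⊕0⊕0⊕0⊕1⊕0⊕0⊕1⊕1⊕0 = 0
p2 = XOR of data positions {3,6,7,10,11,14,15,18,19,22,23,26,27,30,31} = 0⊕1⊕1⊕0⊕1⊕0⊕0⊕1⊕0⊕0⊕0⊕1⊕1⊕1⊕0 = 1
p4 = XOR of data positions {5,6,7,12,13,14,15,20,21,22,23,28,29,30,31} = 1⊕1⊕1⊕1⊕0⊕0⊕0⊕1⊕1⊕0⊕0⊕0⊕1⊕1⊕0 = 0
p8 = XOR of data positions {9,10,11,12,13,14,15,24,25,26,27,28,29,30,31} = 0⊕0⊕1⊕1⊕0⊕0⊕0⊕0⊕0⊕1⊕1⊕0⊕1⊕1⊕0 = 0
p16 = XOR of data positions {17,18,19,20,21,22,23,24,25,26,27,28,29,30,31} = 0⊕1⊕0⊕1⊕1⊕0⊕0⊕0⊕0⊕1⊕1⊕0⊕1⊕1⊕0 = 1
Parity bits p1,p2,p4,p8,p16 = 01001

01001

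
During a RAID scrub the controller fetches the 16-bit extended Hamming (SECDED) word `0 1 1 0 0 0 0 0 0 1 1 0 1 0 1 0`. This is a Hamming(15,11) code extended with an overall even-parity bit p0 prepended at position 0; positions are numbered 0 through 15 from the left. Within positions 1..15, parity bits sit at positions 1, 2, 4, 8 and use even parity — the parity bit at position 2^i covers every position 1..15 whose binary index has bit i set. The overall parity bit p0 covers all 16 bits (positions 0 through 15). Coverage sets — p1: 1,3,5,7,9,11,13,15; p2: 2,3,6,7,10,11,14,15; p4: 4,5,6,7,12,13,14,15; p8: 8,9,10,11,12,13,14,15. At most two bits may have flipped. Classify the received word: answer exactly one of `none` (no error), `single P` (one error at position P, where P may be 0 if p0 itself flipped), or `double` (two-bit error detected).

s1: b1⊕b3⊕b5⊕b7⊕b9⊕b11⊕b13⊕b15 = 1⊕0⊕0⊕0⊕1⊕0⊕0⊕0 = 0
s2: b2⊕b3⊕b6⊕b7⊕b10⊕b11⊕b14⊕b15 = 1⊕0⊕0⊕0⊕1⊕0⊕1⊕0 = 1
s4: b4⊕b5⊕b6⊕b7⊕b12⊕b13⊕b14⊕b15 = 0⊕0⊕0⊕0⊕1⊕0⊕1⊕0 = 0
s8: b8⊕b9⊕b10⊕b11⊕b12⊕b13⊕b14⊕b15 = 0⊕1⊕1⊕0⊕1⊕0⊕1⊕0 = 0
Syndrome (s8...s1) = 0010 → position 2.
Overall parity (XOR of all 16 bits, including p0): 0⊕1⊕1⊕0⊕0⊕0⊕0⊕0⊕0⊕1⊕1⊕0⊕1⊕0⊕1⊕0 = 0
Overall=0, syndrome position=2 → double-bit error detected (uncorrectable).

double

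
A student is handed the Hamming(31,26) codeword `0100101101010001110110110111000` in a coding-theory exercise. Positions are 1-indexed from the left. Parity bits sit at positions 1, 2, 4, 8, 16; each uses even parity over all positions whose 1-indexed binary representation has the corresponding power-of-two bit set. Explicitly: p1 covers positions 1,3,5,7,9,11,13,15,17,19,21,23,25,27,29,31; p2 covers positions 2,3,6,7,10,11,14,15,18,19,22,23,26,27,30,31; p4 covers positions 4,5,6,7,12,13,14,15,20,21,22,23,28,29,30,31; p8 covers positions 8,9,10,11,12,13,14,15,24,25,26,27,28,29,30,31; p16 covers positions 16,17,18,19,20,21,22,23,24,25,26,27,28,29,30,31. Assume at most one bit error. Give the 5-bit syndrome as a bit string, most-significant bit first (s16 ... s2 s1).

s1: b1⊕b3⊕b5⊕b7⊕b9⊕b11⊕b13⊕b15⊕b17⊕b19⊕b21⊕b23⊕b25⊕b27⊕b29⊕b31 = 0⊕0⊕1⊕1⊕0⊕0⊕0⊕0⊕1⊕0⊕1⊕1⊕0⊕1⊕0⊕0 = 0
s2: b2⊕b3⊕b6⊕b7⊕b10⊕b11⊕b14⊕b15⊕b18⊕b19⊕b22⊕b23⊕b26⊕b27⊕b30⊕b31 = 1⊕0⊕0⊕1⊕1⊕0⊕0⊕0⊕1⊕0⊕0⊕1⊕1⊕1⊕0⊕0 = 1
s4: b4⊕b5⊕b6⊕b7⊕b12⊕b13⊕b14⊕b15⊕b20⊕b21⊕b22⊕b23⊕b28⊕b29⊕b30⊕b31 = 0⊕1⊕0⊕1⊕1⊕0⊕0⊕0⊕1⊕1⊕0⊕1⊕1⊕0⊕0⊕0 = 1
s8: b8⊕b9⊕b10⊕b11⊕b12⊕b13⊕b14⊕b15⊕b24⊕b25⊕b26⊕b27⊕b28⊕b29⊕b30⊕b31 = 1⊕0⊕1⊕0⊕1⊕0⊕0⊕0⊕1⊕0⊕1⊕1⊕1⊕0⊕0⊕0 = 1
s16: b16⊕b17⊕b18⊕b19⊕b20⊕b21⊕b22⊕b23⊕b24⊕b25⊕b26⊕b27⊕b28⊕b29⊕b30⊕b31 = 1⊕1⊕1⊕0⊕1⊕1⊕0⊕1⊕1⊕0⊕1⊕1⊕1⊕0⊕0⊕0 = 0
Syndrome (s16...s1) = 01110 → position 14.

01110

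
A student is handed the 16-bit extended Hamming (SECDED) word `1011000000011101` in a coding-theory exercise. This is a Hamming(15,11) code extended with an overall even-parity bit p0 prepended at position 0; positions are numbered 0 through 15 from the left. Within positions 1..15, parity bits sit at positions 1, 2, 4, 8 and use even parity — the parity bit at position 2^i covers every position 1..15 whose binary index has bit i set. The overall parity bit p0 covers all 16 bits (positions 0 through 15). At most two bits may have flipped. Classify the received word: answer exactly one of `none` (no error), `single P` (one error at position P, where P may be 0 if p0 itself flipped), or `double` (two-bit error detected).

s1: b1⊕b3⊕b5⊕b7⊕b9⊕b11⊕b13⊕b15 = 0⊕1⊕0⊕0⊕0⊕1⊕1⊕1 = 0
s2: b2⊕b3⊕b6⊕b7⊕b10⊕b11⊕b14⊕b15 = 1⊕1⊕0⊕0⊕0⊕1⊕0⊕1 = 0
s4: b4⊕b5⊕b6⊕b7⊕b12⊕b13⊕b14⊕b15 = 0⊕0⊕0⊕0⊕1⊕1⊕0⊕1 = 1
s8: b8⊕b9⊕b10⊕b11⊕b12⊕b13⊕b14⊕b15 = 0⊕0⊕0⊕1⊕1⊕1⊕0⊕1 = 0
Syndrome (s8...s1) = 0100 → position 4.
Overall parity (XOR of all 16 bits, including p0): 1⊕0⊕1⊕1⊕0⊕0⊕0⊕0⊕0⊕0⊕0⊕1⊕1⊕1⊕0⊕1 = 1
Overall=1, syndrome position=4 → single-bit error at position 4.

single 4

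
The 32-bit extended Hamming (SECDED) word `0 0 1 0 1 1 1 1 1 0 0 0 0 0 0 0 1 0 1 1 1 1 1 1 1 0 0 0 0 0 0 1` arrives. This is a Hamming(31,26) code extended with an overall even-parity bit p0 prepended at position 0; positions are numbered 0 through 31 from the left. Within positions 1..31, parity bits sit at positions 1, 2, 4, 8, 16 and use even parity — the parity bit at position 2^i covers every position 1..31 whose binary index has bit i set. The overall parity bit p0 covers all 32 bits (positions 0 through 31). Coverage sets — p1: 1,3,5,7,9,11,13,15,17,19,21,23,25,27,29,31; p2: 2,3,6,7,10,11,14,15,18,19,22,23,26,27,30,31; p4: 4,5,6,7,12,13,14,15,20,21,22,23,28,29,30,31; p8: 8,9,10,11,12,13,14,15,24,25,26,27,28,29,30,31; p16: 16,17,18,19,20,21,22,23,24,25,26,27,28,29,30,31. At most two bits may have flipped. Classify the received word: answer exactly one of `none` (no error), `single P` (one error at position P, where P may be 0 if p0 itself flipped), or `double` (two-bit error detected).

s1: b1⊕b3⊕b5⊕b7⊕b9⊕b11⊕b13⊕b15⊕b17⊕b19⊕b21⊕b23⊕b25⊕b27⊕b29⊕b31 = 0⊕0⊕1⊕1⊕0⊕0⊕0⊕0⊕0⊕1⊕1⊕1⊕0⊕0⊕0⊕1 = 0
s2: b2⊕b3⊕b6⊕b7⊕b10⊕b11⊕b14⊕b15⊕b18⊕b19⊕b22⊕b23⊕b26⊕b27⊕b30⊕b31 = 1⊕0⊕1⊕1⊕0⊕0⊕0⊕0⊕1⊕1⊕1⊕1⊕0⊕0⊕0⊕1 = 0
s4: b4⊕b5⊕b6⊕b7⊕b12⊕b13⊕b14⊕b15⊕b20⊕b21⊕b22⊕b23⊕b28⊕b29⊕b30⊕b31 = 1⊕1⊕1⊕1⊕0⊕0⊕0⊕0⊕1⊕1⊕1⊕1⊕0⊕0⊕0⊕1 = 1
s8: b8⊕b9⊕b10⊕b11⊕b12⊕b13⊕b14⊕b15⊕b24⊕b25⊕b26⊕b27⊕b28⊕b29⊕b30⊕b31 = 1⊕0⊕0⊕0⊕0⊕0⊕0⊕0⊕1⊕0⊕0⊕0⊕0⊕0⊕0⊕1 = 1
s16: b16⊕b17⊕b18⊕b19⊕b20⊕b21⊕b22⊕b23⊕b24⊕b25⊕b26⊕b27⊕b28⊕b29⊕b30⊕b31 = 1⊕0⊕1⊕1⊕1⊕1⊕1⊕1⊕1⊕0⊕0⊕0⊕0⊕0⊕0⊕1 = 1
Syndrome (s16...s1) = 11100 → position 28.
Overall parity (XOR of all 32 bits, including p0): 0⊕0⊕1⊕0⊕1⊕1⊕1⊕1⊕1⊕0⊕0⊕0⊕0⊕0⊕0⊕0⊕1⊕0⊕1⊕1⊕1⊕1⊕1⊕1⊕1⊕0⊕0⊕0⊕0⊕0⊕0⊕1 = 1
Overall=1, syndrome position=28 → single-bit error at position 28.

single 28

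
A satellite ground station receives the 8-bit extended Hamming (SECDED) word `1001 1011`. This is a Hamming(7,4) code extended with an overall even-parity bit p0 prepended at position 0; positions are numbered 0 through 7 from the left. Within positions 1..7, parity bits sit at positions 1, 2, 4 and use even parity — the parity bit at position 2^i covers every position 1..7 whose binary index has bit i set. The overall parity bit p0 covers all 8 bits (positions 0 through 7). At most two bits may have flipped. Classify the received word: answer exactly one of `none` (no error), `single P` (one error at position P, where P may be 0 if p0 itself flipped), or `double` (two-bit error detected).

s1: b1⊕b3⊕b5⊕b7 = 0⊕1⊕0⊕1 = 0
s2: b2⊕b3⊕b6⊕b7 = 0⊕1⊕1⊕1 = 1
s4: b4⊕b5⊕b6⊕b7 = 1⊕0⊕1⊕1 = 1
Syndrome (s4...s1) = 110 → position 6.
Overall parity (XOR of all 8 bits, including p0): 1⊕0⊕0⊕1⊕1⊕0⊕1⊕1 = 1
Overall=1, syndrome position=6 → single-bit error at position 6.

single 6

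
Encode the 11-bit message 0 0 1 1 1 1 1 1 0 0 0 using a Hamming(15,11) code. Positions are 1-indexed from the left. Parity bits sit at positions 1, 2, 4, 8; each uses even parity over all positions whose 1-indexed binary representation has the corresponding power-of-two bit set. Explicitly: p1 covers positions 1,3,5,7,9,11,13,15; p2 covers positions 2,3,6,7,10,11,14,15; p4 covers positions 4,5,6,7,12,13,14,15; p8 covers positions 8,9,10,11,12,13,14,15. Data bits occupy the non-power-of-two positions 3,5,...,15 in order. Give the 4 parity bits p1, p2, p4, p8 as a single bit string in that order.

1010

Place data bits at non-power-of-two positions: b3=0, b5=0, b6=1, b7=1, b9=1, b10=1, b11=1, b12=1, b13=0, b14=0, b15=0.
p1 = XOR of data positions {3,5,7,9,11,13,15} = 0⊕0⊕1⊕1⊕1⊕0⊕0 = 1
p2 = XOR of data positions {3,6,7,10,11,14,15} = 0⊕1⊕1⊕1⊕1⊕0⊕0 = 0
p4 = XOR of data positions {5,6,7,12,13,14,15} = 0⊕1⊕1⊕1⊕0⊕0⊕0 = 1
p8 = XOR of data positions {9,10,11,12,13,14,15} = 1⊕1⊕1⊕1⊕0⊕0⊕0 = 0
Parity bits p1,p2,p4,p8 = 1010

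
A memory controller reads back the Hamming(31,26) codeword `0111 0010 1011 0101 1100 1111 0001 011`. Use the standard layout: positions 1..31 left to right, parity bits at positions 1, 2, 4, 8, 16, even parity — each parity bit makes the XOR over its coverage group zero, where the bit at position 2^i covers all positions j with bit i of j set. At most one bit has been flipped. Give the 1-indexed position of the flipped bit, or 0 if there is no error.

0

s1: b1⊕b3⊕b5⊕b7⊕b9⊕b11⊕b13⊕b15⊕b17⊕b19⊕b21⊕b23⊕b25⊕b27⊕b29⊕b31 = 0⊕1⊕0⊕1⊕1⊕1⊕0⊕0⊕1⊕0⊕1⊕1⊕0⊕0⊕0⊕1 = 0
s2: b2⊕b3⊕b6⊕b7⊕b10⊕b11⊕b14⊕b15⊕b18⊕b19⊕b22⊕b23⊕b26⊕b27⊕b30⊕b31 = 1⊕1⊕0⊕1⊕0⊕1⊕1⊕0⊕1⊕0⊕1⊕1⊕0⊕0⊕1⊕1 = 0
s4: b4⊕b5⊕b6⊕b7⊕b12⊕b13⊕b14⊕b15⊕b20⊕b21⊕b22⊕b23⊕b28⊕b29⊕b30⊕b31 = 1⊕0⊕0⊕1⊕1⊕0⊕1⊕0⊕0⊕1⊕1⊕1⊕1⊕0⊕1⊕1 = 0
s8: b8⊕b9⊕b10⊕b11⊕b12⊕b13⊕b14⊕b15⊕b24⊕b25⊕b26⊕b27⊕b28⊕b29⊕b30⊕b31 = 0⊕1⊕0⊕1⊕1⊕0⊕1⊕0⊕1⊕0⊕0⊕0⊕1⊕0⊕1⊕1 = 0
s16: b16⊕b17⊕b18⊕b19⊕b20⊕b21⊕b22⊕b23⊕b24⊕b25⊕b26⊕b27⊕b28⊕b29⊕b30⊕b31 = 1⊕1⊕1⊕0⊕0⊕1⊕1⊕1⊕1⊕0⊕0⊕0⊕1⊕0⊕1⊕1 = 0
Syndrome (s16...s1) = 00000 → position 0 (no error).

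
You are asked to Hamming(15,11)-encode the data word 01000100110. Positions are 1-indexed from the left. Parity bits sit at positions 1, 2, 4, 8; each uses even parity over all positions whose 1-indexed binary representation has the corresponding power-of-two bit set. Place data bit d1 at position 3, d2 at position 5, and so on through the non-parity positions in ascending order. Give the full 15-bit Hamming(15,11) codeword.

Place data bits at non-power-of-two positions: b3=0, b5=1, b6=0, b7=0, b9=0, b10=1, b11=0, b12=0, b13=1, b14=1, b15=0.
p1 = XOR of data positions {3,5,7,9,11,13,15} = 0⊕1⊕0⊕0⊕0⊕1⊕0 = 0
p2 = XOR of data positions {3,6,7,10,11,14,15} = 0⊕0⊕0⊕1⊕0⊕1⊕0 = 0
p4 = XOR of data positions {5,6,7,12,13,14,15} = 1⊕0⊕0⊕0⊕1⊕1⊕0 = 1
p8 = XOR of data positions {9,10,11,12,13,14,15} = 0⊕1⊕0⊕0⊕1⊕1⊕0 = 1
Codeword b1..b15 = 000110010100110

000110010100110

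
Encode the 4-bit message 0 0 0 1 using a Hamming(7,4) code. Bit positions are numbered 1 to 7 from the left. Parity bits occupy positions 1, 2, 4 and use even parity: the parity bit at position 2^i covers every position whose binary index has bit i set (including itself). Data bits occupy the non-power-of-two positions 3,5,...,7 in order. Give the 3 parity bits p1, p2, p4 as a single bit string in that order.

Place data bits at non-power-of-two positions: b3=0, b5=0, b6=0, b7=1.
p1 = XOR of data positions {3,5,7} = 0⊕0⊕1 = 1
p2 = XOR of data positions {3,6,7} = 0⊕0⊕1 = 1
p4 = XOR of data positions {5,6,7} = 0⊕0⊕1 = 1
Parity bits p1,p2,p4 = 111

111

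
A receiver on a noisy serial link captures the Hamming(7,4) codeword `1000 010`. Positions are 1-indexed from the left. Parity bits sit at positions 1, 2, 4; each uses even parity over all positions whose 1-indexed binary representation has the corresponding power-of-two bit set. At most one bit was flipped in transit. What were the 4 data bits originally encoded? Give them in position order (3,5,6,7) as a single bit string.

s1: b1⊕b3⊕b5⊕b7 = 1⊕0⊕0⊕0 = 1
s2: b2⊕b3⊕b6⊕b7 = 0⊕0⊕1⊕0 = 1
s4: b4⊕b5⊕b6⊕b7 = 0⊕0⊕1⊕0 = 1
Syndrome (s4...s1) = 111 → position 7.
Flip bit 7: corrected codeword = 1000011
Data bits at positions 3,5,6,7: 0011

0011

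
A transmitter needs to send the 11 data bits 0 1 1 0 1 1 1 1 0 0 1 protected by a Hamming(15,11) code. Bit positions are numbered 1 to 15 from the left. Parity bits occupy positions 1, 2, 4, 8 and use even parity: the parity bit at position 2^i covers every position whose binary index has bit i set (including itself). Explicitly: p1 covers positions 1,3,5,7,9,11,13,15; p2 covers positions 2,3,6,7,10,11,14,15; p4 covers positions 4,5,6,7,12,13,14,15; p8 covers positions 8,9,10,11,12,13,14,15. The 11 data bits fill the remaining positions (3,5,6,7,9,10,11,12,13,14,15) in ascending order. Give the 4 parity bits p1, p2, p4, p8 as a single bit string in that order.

0001

Place data bits at non-power-of-two positions: b3=0, b5=1, b6=1, b7=0, b9=1, b10=1, b11=1, b12=1, b13=0, b14=0, b15=1.
p1 = XOR of data positions {3,5,7,9,11,13,15} = 0⊕1⊕0⊕1⊕1⊕0⊕1 = 0
p2 = XOR of data positions {3,6,7,10,11,14,15} = 0⊕1⊕0⊕1⊕1⊕0⊕1 = 0
p4 = XOR of data positions {5,6,7,12,13,14,15} = 1⊕1⊕0⊕1⊕0⊕0⊕1 = 0
p8 = XOR of data positions {9,10,11,12,13,14,15} = 1⊕1⊕1⊕1⊕0⊕0⊕1 = 1
Parity bits p1,p2,p4,p8 = 0001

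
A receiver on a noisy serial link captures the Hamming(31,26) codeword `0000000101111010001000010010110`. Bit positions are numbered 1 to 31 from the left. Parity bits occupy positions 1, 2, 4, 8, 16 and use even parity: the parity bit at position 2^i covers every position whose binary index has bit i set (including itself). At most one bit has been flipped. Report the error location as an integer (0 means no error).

20

s1: b1⊕b3⊕b5⊕b7⊕b9⊕b11⊕b13⊕b15⊕b17⊕b19⊕b21⊕b23⊕b25⊕b27⊕b29⊕b31 = 0⊕0⊕0⊕0⊕0⊕1⊕1⊕1⊕0⊕1⊕0⊕0⊕0⊕1⊕1⊕0 = 0
s2: b2⊕b3⊕b6⊕b7⊕b10⊕b11⊕b14⊕b15⊕b18⊕b19⊕b22⊕b23⊕b26⊕b27⊕b30⊕b31 = 0⊕0⊕0⊕0⊕1⊕1⊕0⊕1⊕0⊕1⊕0⊕0⊕0⊕1⊕1⊕0 = 0
s4: b4⊕b5⊕b6⊕b7⊕b12⊕b13⊕b14⊕b15⊕b20⊕b21⊕b22⊕b23⊕b28⊕b29⊕b30⊕b31 = 0⊕0⊕0⊕0⊕1⊕1⊕0⊕1⊕0⊕0⊕0⊕0⊕0⊕1⊕1⊕0 = 1
s8: b8⊕b9⊕b10⊕b11⊕b12⊕b13⊕b14⊕b15⊕b24⊕b25⊕b26⊕b27⊕b28⊕b29⊕b30⊕b31 = 1⊕0⊕1⊕1⊕1⊕1⊕0⊕1⊕1⊕0⊕0⊕1⊕0⊕1⊕1⊕0 = 0
s16: b16⊕b17⊕b18⊕b19⊕b20⊕b21⊕b22⊕b23⊕b24⊕b25⊕b26⊕b27⊕b28⊕b29⊕b30⊕b31 = 0⊕0⊕0⊕1⊕0⊕0⊕0⊕0⊕1⊕0⊕0⊕1⊕0⊕1⊕1⊕0 = 1
Syndrome (s16...s1) = 10100 → position 20.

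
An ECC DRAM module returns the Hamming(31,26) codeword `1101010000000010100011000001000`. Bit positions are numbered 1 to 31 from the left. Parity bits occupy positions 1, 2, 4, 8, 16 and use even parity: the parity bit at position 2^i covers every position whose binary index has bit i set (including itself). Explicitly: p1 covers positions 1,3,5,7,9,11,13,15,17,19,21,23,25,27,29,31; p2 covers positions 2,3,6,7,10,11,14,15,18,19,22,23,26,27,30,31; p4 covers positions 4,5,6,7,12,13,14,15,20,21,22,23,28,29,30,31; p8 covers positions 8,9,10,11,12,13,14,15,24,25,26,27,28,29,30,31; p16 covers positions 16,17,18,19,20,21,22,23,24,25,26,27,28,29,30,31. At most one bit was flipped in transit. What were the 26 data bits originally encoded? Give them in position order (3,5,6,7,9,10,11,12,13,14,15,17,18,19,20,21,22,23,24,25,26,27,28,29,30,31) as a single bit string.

00100000001100011000001000

s1: b1⊕b3⊕b5⊕b7⊕b9⊕b11⊕b13⊕b15⊕b17⊕b19⊕b21⊕b23⊕b25⊕b27⊕b29⊕b31 = 1⊕0⊕0⊕0⊕0⊕0⊕0⊕1⊕1⊕0⊕1⊕0⊕0⊕0⊕0⊕0 = 0
s2: b2⊕b3⊕b6⊕b7⊕b10⊕b11⊕b14⊕b15⊕b18⊕b19⊕b22⊕b23⊕b26⊕b27⊕b30⊕b31 = 1⊕0⊕1⊕0⊕0⊕0⊕0⊕1⊕0⊕0⊕1⊕0⊕0⊕0⊕0⊕0 = 0
s4: b4⊕b5⊕b6⊕b7⊕b12⊕b13⊕b14⊕b15⊕b20⊕b21⊕b22⊕b23⊕b28⊕b29⊕b30⊕b31 = 1⊕0⊕1⊕0⊕0⊕0⊕0⊕1⊕0⊕1⊕1⊕0⊕1⊕0⊕0⊕0 = 0
s8: b8⊕b9⊕b10⊕b11⊕b12⊕b13⊕b14⊕b15⊕b24⊕b25⊕b26⊕b27⊕b28⊕b29⊕b30⊕b31 = 0⊕0⊕0⊕0⊕0⊕0⊕0⊕1⊕0⊕0⊕0⊕0⊕1⊕0⊕0⊕0 = 0
s16: b16⊕b17⊕b18⊕b19⊕b20⊕b21⊕b22⊕b23⊕b24⊕b25⊕b26⊕b27⊕b28⊕b29⊕b30⊕b31 = 0⊕1⊕0⊕0⊕0⊕1⊕1⊕0⊕0⊕0⊕0⊕0⊕1⊕0⊕0⊕0 = 0
Syndrome (s16...s1) = 00000 → position 0 (no error).
No correction needed.
Data bits at positions 3,5,6,7,9,10,11,12,13,14,15,17,18,19,20,21,22,23,24,25,26,27,28,29,30,31: 00100000001100011000001000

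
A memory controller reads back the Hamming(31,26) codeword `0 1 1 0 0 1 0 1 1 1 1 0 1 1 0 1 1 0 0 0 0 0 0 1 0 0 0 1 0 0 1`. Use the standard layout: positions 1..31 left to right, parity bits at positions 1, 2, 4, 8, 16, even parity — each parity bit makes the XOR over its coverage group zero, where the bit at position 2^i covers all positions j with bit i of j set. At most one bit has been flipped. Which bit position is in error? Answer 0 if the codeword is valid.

s1: b1⊕b3⊕b5⊕b7⊕b9⊕b11⊕b13⊕b15⊕b17⊕b19⊕b21⊕b23⊕b25⊕b27⊕b29⊕b31 = 0⊕1⊕0⊕0⊕1⊕1⊕1⊕0⊕1⊕0⊕0⊕0⊕0⊕0⊕0⊕1 = 0
s2: b2⊕b3⊕b6⊕b7⊕b10⊕b11⊕b14⊕b15⊕b18⊕b19⊕b22⊕b23⊕b26⊕b27⊕b30⊕b31 = 1⊕1⊕1⊕0⊕1⊕1⊕1⊕0⊕0⊕0⊕0⊕0⊕0⊕0⊕0⊕1 = 1
s4: b4⊕b5⊕b6⊕b7⊕b12⊕b13⊕b14⊕b15⊕b20⊕b21⊕b22⊕b23⊕b28⊕b29⊕b30⊕b31 = 0⊕0⊕1⊕0⊕0⊕1⊕1⊕0⊕0⊕0⊕0⊕0⊕1⊕0⊕0⊕1 = 1
s8: b8⊕b9⊕b10⊕b11⊕b12⊕b13⊕b14⊕b15⊕b24⊕b25⊕b26⊕b27⊕b28⊕b29⊕b30⊕b31 = 1⊕1⊕1⊕1⊕0⊕1⊕1⊕0⊕1⊕0⊕0⊕0⊕1⊕0⊕0⊕1 = 1
s16: b16⊕b17⊕b18⊕b19⊕b20⊕b21⊕b22⊕b23⊕b24⊕b25⊕b26⊕b27⊕b28⊕b29⊕b30⊕b31 = 1⊕1⊕0⊕0⊕0⊕0⊕0⊕0⊕1⊕0⊕0⊕0⊕1⊕0⊕0⊕1 = 1
Syndrome (s16...s1) = 11110 → position 30.

30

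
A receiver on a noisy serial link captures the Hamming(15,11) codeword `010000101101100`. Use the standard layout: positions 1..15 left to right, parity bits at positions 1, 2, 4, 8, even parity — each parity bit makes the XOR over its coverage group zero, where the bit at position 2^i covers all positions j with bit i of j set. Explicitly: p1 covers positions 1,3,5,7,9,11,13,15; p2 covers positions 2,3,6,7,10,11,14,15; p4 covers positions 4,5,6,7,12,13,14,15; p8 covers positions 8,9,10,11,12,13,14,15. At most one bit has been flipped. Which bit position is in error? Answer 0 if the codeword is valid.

s1: b1⊕b3⊕b5⊕b7⊕b9⊕b11⊕b13⊕b15 = 0⊕0⊕0⊕1⊕1⊕0⊕1⊕0 = 1
s2: b2⊕b3⊕b6⊕b7⊕b10⊕b11⊕b14⊕b15 = 1⊕0⊕0⊕1⊕1⊕0⊕0⊕0 = 1
s4: b4⊕b5⊕b6⊕b7⊕b12⊕b13⊕b14⊕b15 = 0⊕0⊕0⊕1⊕1⊕1⊕0⊕0 = 1
s8: b8⊕b9⊕b10⊕b11⊕b12⊕b13⊕b14⊕b15 = 0⊕1⊕1⊕0⊕1⊕1⊕0⊕0 = 0
Syndrome (s8...s1) = 0111 → position 7.

7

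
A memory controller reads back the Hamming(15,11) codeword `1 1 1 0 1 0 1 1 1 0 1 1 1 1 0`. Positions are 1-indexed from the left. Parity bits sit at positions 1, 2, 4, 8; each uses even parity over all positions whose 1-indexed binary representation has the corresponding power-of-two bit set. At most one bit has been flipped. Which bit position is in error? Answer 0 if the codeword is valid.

7

s1: b1⊕b3⊕b5⊕b7⊕b9⊕b11⊕b13⊕b15 = 1⊕1⊕1⊕1⊕1⊕1⊕1⊕0 = 1
s2: b2⊕b3⊕b6⊕b7⊕b10⊕b11⊕b14⊕b15 = 1⊕1⊕0⊕1⊕0⊕1⊕1⊕0 = 1
s4: b4⊕b5⊕b6⊕b7⊕b12⊕b13⊕b14⊕b15 = 0⊕1⊕0⊕1⊕1⊕1⊕1⊕0 = 1
s8: b8⊕b9⊕b10⊕b11⊕b12⊕b13⊕b14⊕b15 = 1⊕1⊕0⊕1⊕1⊕1⊕1⊕0 = 0
Syndrome (s8...s1) = 0111 → position 7.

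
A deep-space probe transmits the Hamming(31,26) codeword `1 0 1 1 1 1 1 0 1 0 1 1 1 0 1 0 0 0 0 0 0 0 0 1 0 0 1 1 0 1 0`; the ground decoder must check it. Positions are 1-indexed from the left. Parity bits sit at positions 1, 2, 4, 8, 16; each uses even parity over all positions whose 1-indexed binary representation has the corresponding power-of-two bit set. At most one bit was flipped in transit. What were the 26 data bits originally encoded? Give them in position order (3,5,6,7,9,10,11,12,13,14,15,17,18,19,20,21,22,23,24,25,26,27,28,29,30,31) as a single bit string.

s1: b1⊕b3⊕b5⊕b7⊕b9⊕b11⊕b13⊕b15⊕b17⊕b19⊕b21⊕b23⊕b25⊕b27⊕b29⊕b31 = 1⊕1⊕1⊕1⊕1⊕1⊕1⊕1⊕0⊕0⊕0⊕0⊕0⊕1⊕0⊕0 = 1
s2: b2⊕b3⊕b6⊕b7⊕b10⊕b11⊕b14⊕b15⊕b18⊕b19⊕b22⊕b23⊕b26⊕b27⊕b30⊕b31 = 0⊕1⊕1⊕1⊕0⊕1⊕0⊕1⊕0⊕0⊕0⊕0⊕0⊕1⊕1⊕0 = 1
s4: b4⊕b5⊕b6⊕b7⊕b12⊕b13⊕b14⊕b15⊕b20⊕b21⊕b22⊕b23⊕b28⊕b29⊕b30⊕b31 = 1⊕1⊕1⊕1⊕1⊕1⊕0⊕1⊕0⊕0⊕0⊕0⊕1⊕0⊕1⊕0 = 1
s8: b8⊕b9⊕b10⊕b11⊕b12⊕b13⊕b14⊕b15⊕b24⊕b25⊕b26⊕b27⊕b28⊕b29⊕b30⊕b31 = 0⊕1⊕0⊕1⊕1⊕1⊕0⊕1⊕1⊕0⊕0⊕1⊕1⊕0⊕1⊕0 = 1
s16: b16⊕b17⊕b18⊕b19⊕b20⊕b21⊕b22⊕b23⊕b24⊕b25⊕b26⊕b27⊕b28⊕b29⊕b30⊕b31 = 0⊕0⊕0⊕0⊕0⊕0⊕0⊕0⊕1⊕0⊕0⊕1⊕1⊕0⊕1⊕0 = 0
Syndrome (s16...s1) = 01111 → position 15.
Flip bit 15: corrected codeword = 1011111010111000000000010011010
Data bits at positions 3,5,6,7,9,10,11,12,13,14,15,17,18,19,20,21,22,23,24,25,26,27,28,29,30,31: 11111011100000000010011010

11111011100000000010011010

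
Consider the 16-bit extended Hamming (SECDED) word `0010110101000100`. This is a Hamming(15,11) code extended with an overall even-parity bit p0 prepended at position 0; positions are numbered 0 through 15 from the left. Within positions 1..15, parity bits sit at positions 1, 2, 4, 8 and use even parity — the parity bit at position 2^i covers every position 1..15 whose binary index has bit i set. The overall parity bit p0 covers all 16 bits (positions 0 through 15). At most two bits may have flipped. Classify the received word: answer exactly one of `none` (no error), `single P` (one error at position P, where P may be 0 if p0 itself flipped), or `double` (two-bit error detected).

s1: b1⊕b3⊕b5⊕b7⊕b9⊕b11⊕b13⊕b15 = 0⊕0⊕1⊕1⊕1⊕0⊕1⊕0 = 0
s2: b2⊕b3⊕b6⊕b7⊕b10⊕b11⊕b14⊕b15 = 1⊕0⊕0⊕1⊕0⊕0⊕0⊕0 = 0
s4: b4⊕b5⊕b6⊕b7⊕b12⊕b13⊕b14⊕b15 = 1⊕1⊕0⊕1⊕0⊕1⊕0⊕0 = 0
s8: b8⊕b9⊕b10⊕b11⊕b12⊕b13⊕b14⊕b15 = 0⊕1⊕0⊕0⊕0⊕1⊕0⊕0 = 0
Syndrome (s8...s1) = 0000 → position 0 (no error).
Overall parity (XOR of all 16 bits, including p0): 0⊕0⊕1⊕0⊕1⊕1⊕0⊕1⊕0⊕1⊕0⊕0⊕0⊕1⊕0⊕0 = 0
Overall=0, syndrome position=0 → no error.

none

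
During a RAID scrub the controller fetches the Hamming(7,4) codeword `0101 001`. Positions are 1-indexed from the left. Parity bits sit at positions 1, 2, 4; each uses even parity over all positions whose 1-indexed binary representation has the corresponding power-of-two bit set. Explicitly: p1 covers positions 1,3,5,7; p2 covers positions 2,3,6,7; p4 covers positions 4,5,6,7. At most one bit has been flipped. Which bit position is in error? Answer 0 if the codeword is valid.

s1: b1⊕b3⊕b5⊕b7 = 0⊕0⊕0⊕1 = 1
s2: b2⊕b3⊕b6⊕b7 = 1⊕0⊕0⊕1 = 0
s4: b4⊕b5⊕b6⊕b7 = 1⊕0⊕0⊕1 = 0
Syndrome (s4...s1) = 001 → position 1.

1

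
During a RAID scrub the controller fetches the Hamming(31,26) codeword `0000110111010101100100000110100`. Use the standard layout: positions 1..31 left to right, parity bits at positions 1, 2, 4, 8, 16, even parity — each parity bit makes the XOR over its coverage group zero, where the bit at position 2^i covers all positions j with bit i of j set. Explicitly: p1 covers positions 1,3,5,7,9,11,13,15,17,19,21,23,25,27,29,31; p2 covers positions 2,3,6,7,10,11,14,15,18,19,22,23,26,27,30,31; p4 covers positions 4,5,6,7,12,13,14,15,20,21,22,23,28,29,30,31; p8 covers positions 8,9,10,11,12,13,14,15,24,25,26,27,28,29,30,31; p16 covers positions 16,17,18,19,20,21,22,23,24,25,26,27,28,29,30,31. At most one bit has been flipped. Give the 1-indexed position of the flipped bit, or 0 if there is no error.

s1: b1⊕b3⊕b5⊕b7⊕b9⊕b11⊕b13⊕b15⊕b17⊕b19⊕b21⊕b23⊕b25⊕b27⊕b29⊕b31 = 0⊕0⊕1⊕0⊕1⊕0⊕0⊕0⊕1⊕0⊕0⊕0⊕0⊕1⊕1⊕0 = 1
s2: b2⊕b3⊕b6⊕b7⊕b10⊕b11⊕b14⊕b15⊕b18⊕b19⊕b22⊕b23⊕b26⊕b27⊕b30⊕b31 = 0⊕0⊕1⊕0⊕1⊕0⊕1⊕0⊕0⊕0⊕0⊕0⊕1⊕1⊕0⊕0 = 1
s4: b4⊕b5⊕b6⊕b7⊕b12⊕b13⊕b14⊕b15⊕b20⊕b21⊕b22⊕b23⊕b28⊕b29⊕b30⊕b31 = 0⊕1⊕1⊕0⊕1⊕0⊕1⊕0⊕1⊕0⊕0⊕0⊕0⊕1⊕0⊕0 = 0
s8: b8⊕b9⊕b10⊕b11⊕b12⊕b13⊕b14⊕b15⊕b24⊕b25⊕b26⊕b27⊕b28⊕b29⊕b30⊕b31 = 1⊕1⊕1⊕0⊕1⊕0⊕1⊕0⊕0⊕0⊕1⊕1⊕0⊕1⊕0⊕0 = 0
s16: b16⊕b17⊕b18⊕b19⊕b20⊕b21⊕b22⊕b23⊕b24⊕b25⊕b26⊕b27⊕b28⊕b29⊕b30⊕b31 = 1⊕1⊕0⊕0⊕1⊕0⊕0⊕0⊕0⊕0⊕1⊕1⊕0⊕1⊕0⊕0 = 0
Syndrome (s16...s1) = 00011 → position 3.

3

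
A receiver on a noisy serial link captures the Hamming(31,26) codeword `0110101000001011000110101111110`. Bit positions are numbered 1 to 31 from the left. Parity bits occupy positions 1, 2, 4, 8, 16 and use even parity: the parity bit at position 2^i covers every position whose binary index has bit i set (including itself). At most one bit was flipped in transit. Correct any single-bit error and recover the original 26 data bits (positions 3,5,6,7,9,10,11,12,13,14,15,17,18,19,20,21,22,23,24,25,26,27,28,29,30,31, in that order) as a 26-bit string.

11010000101000110101111110

s1: b1⊕b3⊕b5⊕b7⊕b9⊕b11⊕b13⊕b15⊕b17⊕b19⊕b21⊕b23⊕b25⊕b27⊕b29⊕b31 = 0⊕1⊕1⊕1⊕0⊕0⊕1⊕1⊕0⊕0⊕1⊕1⊕1⊕1⊕1⊕0 = 0
s2: b2⊕b3⊕b6⊕b7⊕b10⊕b11⊕b14⊕b15⊕b18⊕b19⊕b22⊕b23⊕b26⊕b27⊕b30⊕b31 = 1⊕1⊕0⊕1⊕0⊕0⊕0⊕1⊕0⊕0⊕0⊕1⊕1⊕1⊕1⊕0 = 0
s4: b4⊕b5⊕b6⊕b7⊕b12⊕b13⊕b14⊕b15⊕b20⊕b21⊕b22⊕b23⊕b28⊕b29⊕b30⊕b31 = 0⊕1⊕0⊕1⊕0⊕1⊕0⊕1⊕1⊕1⊕0⊕1⊕1⊕1⊕1⊕0 = 0
s8: b8⊕b9⊕b10⊕b11⊕b12⊕b13⊕b14⊕b15⊕b24⊕b25⊕b26⊕b27⊕b28⊕b29⊕b30⊕b31 = 0⊕0⊕0⊕0⊕0⊕1⊕0⊕1⊕0⊕1⊕1⊕1⊕1⊕1⊕1⊕0 = 0
s16: b16⊕b17⊕b18⊕b19⊕b20⊕b21⊕b22⊕b23⊕b24⊕b25⊕b26⊕b27⊕b28⊕b29⊕b30⊕b31 = 1⊕0⊕0⊕0⊕1⊕1⊕0⊕1⊕0⊕1⊕1⊕1⊕1⊕1⊕1⊕0 = 0
Syndrome (s16...s1) = 00000 → position 0 (no error).
No correction needed.
Data bits at positions 3,5,6,7,9,10,11,12,13,14,15,17,18,19,20,21,22,23,24,25,26,27,28,29,30,31: 11010000101000110101111110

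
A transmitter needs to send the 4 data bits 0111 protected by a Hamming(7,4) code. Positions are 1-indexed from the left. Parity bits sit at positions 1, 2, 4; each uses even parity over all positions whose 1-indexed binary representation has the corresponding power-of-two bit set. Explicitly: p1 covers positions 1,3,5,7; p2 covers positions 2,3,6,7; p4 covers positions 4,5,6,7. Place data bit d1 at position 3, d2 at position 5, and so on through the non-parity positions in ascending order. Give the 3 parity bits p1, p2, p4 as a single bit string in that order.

Place data bits at non-power-of-two positions: b3=0, b5=1, b6=1, b7=1.
p1 = XOR of data positions {3,5,7} = 0⊕1⊕1 = 0
p2 = XOR of data positions {3,6,7} = 0⊕1⊕1 = 0
p4 = XOR of data positions {5,6,7} = 1⊕1⊕1 = 1
Parity bits p1,p2,p4 = 001

001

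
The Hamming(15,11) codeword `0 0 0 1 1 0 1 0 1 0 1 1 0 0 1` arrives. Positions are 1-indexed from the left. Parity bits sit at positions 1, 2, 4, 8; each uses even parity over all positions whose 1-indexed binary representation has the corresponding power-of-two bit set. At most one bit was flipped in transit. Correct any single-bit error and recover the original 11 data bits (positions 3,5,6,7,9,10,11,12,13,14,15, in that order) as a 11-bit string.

s1: b1⊕b3⊕b5⊕b7⊕b9⊕b11⊕b13⊕b15 = 0⊕0⊕1⊕1⊕1⊕1⊕0⊕1 = 1
s2: b2⊕b3⊕b6⊕b7⊕b10⊕b11⊕b14⊕b15 = 0⊕0⊕0⊕1⊕0⊕1⊕0⊕1 = 1
s4: b4⊕b5⊕b6⊕b7⊕b12⊕b13⊕b14⊕b15 = 1⊕1⊕0⊕1⊕1⊕0⊕0⊕1 = 1
s8: b8⊕b9⊕b10⊕b11⊕b12⊕b13⊕b14⊕b15 = 0⊕1⊕0⊕1⊕1⊕0⊕0⊕1 = 0
Syndrome (s8...s1) = 0111 → position 7.
Flip bit 7: corrected codeword = 000110001011001
Data bits at positions 3,5,6,7,9,10,11,12,13,14,15: 01001011001

01001011001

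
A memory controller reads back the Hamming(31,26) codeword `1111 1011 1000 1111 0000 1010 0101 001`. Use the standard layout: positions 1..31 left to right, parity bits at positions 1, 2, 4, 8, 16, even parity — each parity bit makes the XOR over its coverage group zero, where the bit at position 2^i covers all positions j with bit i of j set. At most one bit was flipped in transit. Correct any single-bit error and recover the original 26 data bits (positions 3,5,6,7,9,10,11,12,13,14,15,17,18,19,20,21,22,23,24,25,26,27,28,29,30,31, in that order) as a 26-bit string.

s1: b1⊕b3⊕b5⊕b7⊕b9⊕b11⊕b13⊕b15⊕b17⊕b19⊕b21⊕b23⊕b25⊕b27⊕b29⊕b31 = 1⊕1⊕1⊕1⊕1⊕0⊕1⊕1⊕0⊕0⊕1⊕1⊕0⊕0⊕0⊕1 = 0
s2: b2⊕b3⊕b6⊕b7⊕b10⊕b11⊕b14⊕b15⊕b18⊕b19⊕b22⊕b23⊕b26⊕b27⊕b30⊕b31 = 1⊕1⊕0⊕1⊕0⊕0⊕1⊕1⊕0⊕0⊕0⊕1⊕1⊕0⊕0⊕1 = 0
s4: b4⊕b5⊕b6⊕b7⊕b12⊕b13⊕b14⊕b15⊕b20⊕b21⊕b22⊕b23⊕b28⊕b29⊕b30⊕b31 = 1⊕1⊕0⊕1⊕0⊕1⊕1⊕1⊕0⊕1⊕0⊕1⊕1⊕0⊕0⊕1 = 0
s8: b8⊕b9⊕b10⊕b11⊕b12⊕b13⊕b14⊕b15⊕b24⊕b25⊕b26⊕b27⊕b28⊕b29⊕b30⊕b31 = 1⊕1⊕0⊕0⊕0⊕1⊕1⊕1⊕0⊕0⊕1⊕0⊕1⊕0⊕0⊕1 = 0
s16: b16⊕b17⊕b18⊕b19⊕b20⊕b21⊕b22⊕b23⊕b24⊕b25⊕b26⊕b27⊕b28⊕b29⊕b30⊕b31 = 1⊕0⊕0⊕0⊕0⊕1⊕0⊕1⊕0⊕0⊕1⊕0⊕1⊕0⊕0⊕1 = 0
Syndrome (s16...s1) = 00000 → position 0 (no error).
No correction needed.
Data bits at positions 3,5,6,7,9,10,11,12,13,14,15,17,18,19,20,21,22,23,24,25,26,27,28,29,30,31: 11011000111000010100101001

11011000111000010100101001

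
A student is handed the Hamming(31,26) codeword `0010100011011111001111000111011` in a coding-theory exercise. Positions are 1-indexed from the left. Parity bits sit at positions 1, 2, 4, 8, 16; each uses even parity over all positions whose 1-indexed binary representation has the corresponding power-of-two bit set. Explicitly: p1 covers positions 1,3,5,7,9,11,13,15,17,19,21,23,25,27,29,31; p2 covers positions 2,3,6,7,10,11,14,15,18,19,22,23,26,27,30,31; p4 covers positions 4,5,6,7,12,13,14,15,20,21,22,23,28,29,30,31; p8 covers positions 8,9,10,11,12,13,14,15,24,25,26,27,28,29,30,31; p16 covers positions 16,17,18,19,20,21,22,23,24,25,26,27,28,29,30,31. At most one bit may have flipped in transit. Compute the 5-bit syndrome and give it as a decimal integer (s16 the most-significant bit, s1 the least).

13

s1: b1⊕b3⊕b5⊕b7⊕b9⊕b11⊕b13⊕b15⊕b17⊕b19⊕b21⊕b23⊕b25⊕b27⊕b29⊕b31 = 0⊕1⊕1⊕0⊕1⊕0⊕1⊕1⊕0⊕1⊕1⊕0⊕0⊕1⊕0⊕1 = 1
s2: b2⊕b3⊕b6⊕b7⊕b10⊕b11⊕b14⊕b15⊕b18⊕b19⊕b22⊕b23⊕b26⊕b27⊕b30⊕b31 = 0⊕1⊕0⊕0⊕1⊕0⊕1⊕1⊕0⊕1⊕1⊕0⊕1⊕1⊕1⊕1 = 0
s4: b4⊕b5⊕b6⊕b7⊕b12⊕b13⊕b14⊕b15⊕b20⊕b21⊕b22⊕b23⊕b28⊕b29⊕b30⊕b31 = 0⊕1⊕0⊕0⊕1⊕1⊕1⊕1⊕1⊕1⊕1⊕0⊕1⊕0⊕1⊕1 = 1
s8: b8⊕b9⊕b10⊕b11⊕b12⊕b13⊕b14⊕b15⊕b24⊕b25⊕b26⊕b27⊕b28⊕b29⊕b30⊕b31 = 0⊕1⊕1⊕0⊕1⊕1⊕1⊕1⊕0⊕0⊕1⊕1⊕1⊕0⊕1⊕1 = 1
s16: b16⊕b17⊕b18⊕b19⊕b20⊕b21⊕b22⊕b23⊕b24⊕b25⊕b26⊕b27⊕b28⊕b29⊕b30⊕b31 = 1⊕0⊕0⊕1⊕1⊕1⊕1⊕0⊕0⊕0⊕1⊕1⊕1⊕0⊕1⊕1 = 0
Syndrome (s16...s1) = 01101 → position 13.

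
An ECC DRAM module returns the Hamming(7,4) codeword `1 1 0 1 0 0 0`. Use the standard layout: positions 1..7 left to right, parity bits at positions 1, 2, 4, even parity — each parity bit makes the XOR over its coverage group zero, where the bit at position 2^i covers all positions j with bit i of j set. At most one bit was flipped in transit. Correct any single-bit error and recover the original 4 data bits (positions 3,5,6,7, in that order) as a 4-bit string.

0001

s1: b1⊕b3⊕b5⊕b7 = 1⊕0⊕0⊕0 = 1
s2: b2⊕b3⊕b6⊕b7 = 1⊕0⊕0⊕0 = 1
s4: b4⊕b5⊕b6⊕b7 = 1⊕0⊕0⊕0 = 1
Syndrome (s4...s1) = 111 → position 7.
Flip bit 7: corrected codeword = 1101001
Data bits at positions 3,5,6,7: 0001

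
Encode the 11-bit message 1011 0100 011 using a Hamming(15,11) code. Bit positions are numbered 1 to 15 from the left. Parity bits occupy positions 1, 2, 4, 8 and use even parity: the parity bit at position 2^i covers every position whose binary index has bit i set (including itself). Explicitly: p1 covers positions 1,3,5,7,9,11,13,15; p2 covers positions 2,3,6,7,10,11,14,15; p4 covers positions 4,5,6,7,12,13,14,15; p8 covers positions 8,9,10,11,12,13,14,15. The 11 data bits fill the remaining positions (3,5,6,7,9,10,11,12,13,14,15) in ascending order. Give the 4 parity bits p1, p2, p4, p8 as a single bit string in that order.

Place data bits at non-power-of-two positions: b3=1, b5=0, b6=1, b7=1, b9=0, b10=1, b11=0, b12=0, b13=0, b14=1, b15=1.
p1 = XOR of data positions {3,5,7,9,11,13,15} = 1⊕0⊕1⊕0⊕0⊕0⊕1 = 1
p2 = XOR of data positions {3,6,7,10,11,14,15} = 1⊕1⊕1⊕1⊕0⊕1⊕1 = 0
p4 = XOR of data positions {5,6,7,12,13,14,15} = 0⊕1⊕1⊕0⊕0⊕1⊕1 = 0
p8 = XOR of data positions {9,10,11,12,13,14,15} = 0⊕1⊕0⊕0⊕0⊕1⊕1 = 1
Parity bits p1,p2,p4,p8 = 1001

1001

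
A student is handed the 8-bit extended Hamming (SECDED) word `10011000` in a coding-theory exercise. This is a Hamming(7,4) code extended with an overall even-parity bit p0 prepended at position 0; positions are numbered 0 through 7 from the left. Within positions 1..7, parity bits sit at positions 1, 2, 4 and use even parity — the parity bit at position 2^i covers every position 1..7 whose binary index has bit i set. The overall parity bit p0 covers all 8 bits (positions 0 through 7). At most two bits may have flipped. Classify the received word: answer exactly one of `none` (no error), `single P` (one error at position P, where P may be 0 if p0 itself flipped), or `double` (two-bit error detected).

s1: b1⊕b3⊕b5⊕b7 = 0⊕1⊕0⊕0 = 1
s2: b2⊕b3⊕b6⊕b7 = 0⊕1⊕0⊕0 = 1
s4: b4⊕b5⊕b6⊕b7 = 1⊕0⊕0⊕0 = 1
Syndrome (s4...s1) = 111 → position 7.
Overall parity (XOR of all 8 bits, including p0): 1⊕0⊕0⊕1⊕1⊕0⊕0⊕0 = 1
Overall=1, syndrome position=7 → single-bit error at position 7.

single 7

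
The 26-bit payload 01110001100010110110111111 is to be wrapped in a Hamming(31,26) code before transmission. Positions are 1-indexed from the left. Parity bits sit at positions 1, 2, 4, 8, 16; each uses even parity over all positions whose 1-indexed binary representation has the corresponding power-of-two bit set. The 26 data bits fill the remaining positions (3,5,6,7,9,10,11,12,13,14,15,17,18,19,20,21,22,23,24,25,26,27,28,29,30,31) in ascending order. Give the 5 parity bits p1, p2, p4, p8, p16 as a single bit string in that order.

00011

Place data bits at non-power-of-two positions: b3=0, b5=1, b6=1, b7=1, b9=0, b10=0, b11=0, b12=1, b13=1, b14=0, b15=0, b17=0, b18=1, b19=0, b20=1, b21=1, b22=0, b23=1, b24=1, b25=0, b26=1, b27=1, b28=1, b29=1, b30=1, b31=1.
p1 = XOR of data positions {3,5,7,9,11,13,15,17,19,21,23,25,27,29,31} = 0⊕1⊕1⊕0⊕0⊕1⊕0⊕0⊕0⊕1⊕1⊕0⊕1⊕1⊕1 = 0
p2 = XOR of data positions {3,6,7,10,11,14,15,18,19,22,23,26,27,30,31} = 0⊕1⊕1⊕0⊕0⊕0⊕0⊕1⊕0⊕0⊕1⊕1⊕1⊕1⊕1 = 0
p4 = XOR of data positions {5,6,7,12,13,14,15,20,21,22,23,28,29,30,31} = 1⊕1⊕1⊕1⊕1⊕0⊕0⊕1⊕1⊕0⊕1⊕1⊕1⊕1⊕1 = 0
p8 = XOR of data positions {9,10,11,12,13,14,15,24,25,26,27,28,29,30,31} = 0⊕0⊕0⊕1⊕1⊕0⊕0⊕1⊕0⊕1⊕1⊕1⊕1⊕1⊕1 = 1
p16 = XOR of data positions {17,18,19,20,21,22,23,24,25,26,27,28,29,30,31} = 0⊕1⊕0⊕1⊕1⊕0⊕1⊕1⊕0⊕1⊕1⊕1⊕1⊕1⊕1 = 1
Parity bits p1,p2,p4,p8,p16 = 00011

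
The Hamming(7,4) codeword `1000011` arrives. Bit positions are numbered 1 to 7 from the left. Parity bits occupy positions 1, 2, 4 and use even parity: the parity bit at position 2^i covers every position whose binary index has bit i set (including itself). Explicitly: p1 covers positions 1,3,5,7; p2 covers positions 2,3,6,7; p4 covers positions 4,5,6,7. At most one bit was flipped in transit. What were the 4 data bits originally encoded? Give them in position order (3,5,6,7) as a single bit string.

s1: b1⊕b3⊕b5⊕b7 = 1⊕0⊕0⊕1 = 0
s2: b2⊕b3⊕b6⊕b7 = 0⊕0⊕1⊕1 = 0
s4: b4⊕b5⊕b6⊕b7 = 0⊕0⊕1⊕1 = 0
Syndrome (s4...s1) = 000 → position 0 (no error).
No correction needed.
Data bits at positions 3,5,6,7: 0011

0011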